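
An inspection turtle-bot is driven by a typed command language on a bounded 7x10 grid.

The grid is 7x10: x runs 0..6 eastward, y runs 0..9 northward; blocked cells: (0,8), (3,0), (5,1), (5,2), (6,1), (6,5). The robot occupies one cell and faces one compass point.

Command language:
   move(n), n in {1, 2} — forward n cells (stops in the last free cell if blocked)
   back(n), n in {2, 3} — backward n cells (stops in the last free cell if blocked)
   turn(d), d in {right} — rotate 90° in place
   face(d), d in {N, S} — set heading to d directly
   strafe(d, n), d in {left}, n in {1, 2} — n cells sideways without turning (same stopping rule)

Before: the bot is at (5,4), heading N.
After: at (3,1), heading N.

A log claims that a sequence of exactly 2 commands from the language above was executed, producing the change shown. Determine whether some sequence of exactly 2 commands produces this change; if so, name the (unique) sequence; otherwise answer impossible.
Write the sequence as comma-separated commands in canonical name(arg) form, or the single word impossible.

key: still facing N at the end — nothing in the sequence rotates
t0: at (5,4), heading N
t=1 strafe(left, 2) ⇒ at (3,4), heading N
t=2 back(3) ⇒ at (3,1), heading N
no other 2-command option fits: unique.

strafe(left, 2), back(3)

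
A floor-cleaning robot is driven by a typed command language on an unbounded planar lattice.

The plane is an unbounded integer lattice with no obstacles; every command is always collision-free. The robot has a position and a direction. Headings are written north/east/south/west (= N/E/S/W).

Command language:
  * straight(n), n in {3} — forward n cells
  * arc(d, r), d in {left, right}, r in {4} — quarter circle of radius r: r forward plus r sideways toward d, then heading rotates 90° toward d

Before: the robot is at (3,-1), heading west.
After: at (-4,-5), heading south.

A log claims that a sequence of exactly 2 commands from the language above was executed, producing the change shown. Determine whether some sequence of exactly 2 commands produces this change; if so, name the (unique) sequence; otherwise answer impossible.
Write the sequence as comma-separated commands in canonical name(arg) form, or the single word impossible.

key: position moved to (-4,-5) AND the heading swung to S — translation plus rotation needed
from: at (3,-1), heading west
step 1 (straight(3)): at (0,-1), heading west
step 2 (arc(left, 4)): at (-4,-5), heading south
no rival 2-sequence matches.

straight(3), arc(left, 4)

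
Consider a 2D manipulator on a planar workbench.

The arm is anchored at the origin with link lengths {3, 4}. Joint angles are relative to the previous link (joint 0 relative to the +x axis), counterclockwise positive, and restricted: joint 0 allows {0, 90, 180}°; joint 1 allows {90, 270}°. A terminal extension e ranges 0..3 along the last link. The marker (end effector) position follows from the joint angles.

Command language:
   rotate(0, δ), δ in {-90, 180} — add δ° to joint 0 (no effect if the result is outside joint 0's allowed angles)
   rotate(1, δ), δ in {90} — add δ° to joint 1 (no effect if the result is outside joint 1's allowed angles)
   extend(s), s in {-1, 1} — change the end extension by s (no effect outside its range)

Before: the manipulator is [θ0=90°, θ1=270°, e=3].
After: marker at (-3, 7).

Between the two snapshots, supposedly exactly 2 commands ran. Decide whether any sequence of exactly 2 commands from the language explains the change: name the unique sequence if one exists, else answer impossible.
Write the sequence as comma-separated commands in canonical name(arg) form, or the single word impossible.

rotate(0, -90), rotate(0, 180)

key: order matters: swapping rotate(0, -90) and rotate(0, 180) lands elsewhere
from: [θ0=90°, θ1=270°, e=3]
t=1 rotate(0, -90) ⇒ [θ0=0°, θ1=270°, e=3]
t=2 rotate(0, 180) ⇒ [θ0=180°, θ1=270°, e=3]
no rival 2-sequence matches.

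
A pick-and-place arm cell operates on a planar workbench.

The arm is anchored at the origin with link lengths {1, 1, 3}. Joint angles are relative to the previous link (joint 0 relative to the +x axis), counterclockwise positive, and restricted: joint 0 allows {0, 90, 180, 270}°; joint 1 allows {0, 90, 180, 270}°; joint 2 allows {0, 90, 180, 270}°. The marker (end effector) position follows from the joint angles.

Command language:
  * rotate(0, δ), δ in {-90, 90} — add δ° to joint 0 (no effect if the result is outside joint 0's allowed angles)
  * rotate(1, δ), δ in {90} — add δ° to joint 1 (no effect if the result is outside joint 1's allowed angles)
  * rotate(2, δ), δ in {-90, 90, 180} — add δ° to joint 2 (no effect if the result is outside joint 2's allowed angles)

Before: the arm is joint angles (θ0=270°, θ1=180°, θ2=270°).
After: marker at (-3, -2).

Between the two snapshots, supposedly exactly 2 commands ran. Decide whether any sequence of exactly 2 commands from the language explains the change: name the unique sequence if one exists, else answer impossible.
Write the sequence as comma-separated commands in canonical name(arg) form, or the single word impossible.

rotate(1, 90), rotate(1, 90)

begin: joint angles (θ0=270°, θ1=180°, θ2=270°)
1. rotate(1, 90) → joint angles (θ0=270°, θ1=270°, θ2=270°)
2. rotate(1, 90) → joint angles (θ0=270°, θ1=0°, θ2=270°)
no rival 2-sequence matches.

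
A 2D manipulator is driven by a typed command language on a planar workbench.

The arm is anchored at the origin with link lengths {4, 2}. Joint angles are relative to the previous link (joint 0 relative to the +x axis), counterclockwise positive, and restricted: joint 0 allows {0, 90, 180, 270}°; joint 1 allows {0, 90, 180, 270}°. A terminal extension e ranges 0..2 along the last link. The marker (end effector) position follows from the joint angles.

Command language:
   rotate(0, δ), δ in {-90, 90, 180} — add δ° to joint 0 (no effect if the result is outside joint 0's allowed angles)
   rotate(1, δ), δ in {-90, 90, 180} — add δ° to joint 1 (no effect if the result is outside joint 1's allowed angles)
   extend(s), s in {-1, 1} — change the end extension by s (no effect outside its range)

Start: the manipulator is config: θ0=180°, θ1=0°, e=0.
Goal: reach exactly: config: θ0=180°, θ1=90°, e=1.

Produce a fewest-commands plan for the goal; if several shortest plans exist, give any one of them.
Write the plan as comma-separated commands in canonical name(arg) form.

rotate(1, 90), extend(1)

begin: config: θ0=180°, θ1=0°, e=0
1. rotate(1, 90) → config: θ0=180°, θ1=90°, e=0
2. extend(1) → config: θ0=180°, θ1=90°, e=1
minimal: 2 command(s), checked below 2.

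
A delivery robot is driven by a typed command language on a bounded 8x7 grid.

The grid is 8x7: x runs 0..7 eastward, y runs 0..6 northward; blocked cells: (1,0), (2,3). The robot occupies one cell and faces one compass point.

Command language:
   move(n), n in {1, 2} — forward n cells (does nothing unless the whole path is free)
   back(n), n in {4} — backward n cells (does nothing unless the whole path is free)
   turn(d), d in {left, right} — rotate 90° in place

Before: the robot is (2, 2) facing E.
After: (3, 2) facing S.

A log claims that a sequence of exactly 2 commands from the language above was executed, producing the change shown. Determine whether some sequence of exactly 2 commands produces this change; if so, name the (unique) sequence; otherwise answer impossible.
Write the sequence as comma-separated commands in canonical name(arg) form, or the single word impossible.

move(1), turn(right)

key: running turn(right) before move(1) would end elsewhere — order is forced
start: (2, 2) facing E
t=1 move(1) ⇒ (3, 2) facing E
t=2 turn(right) ⇒ (3, 2) facing S
no rival 2-sequence matches.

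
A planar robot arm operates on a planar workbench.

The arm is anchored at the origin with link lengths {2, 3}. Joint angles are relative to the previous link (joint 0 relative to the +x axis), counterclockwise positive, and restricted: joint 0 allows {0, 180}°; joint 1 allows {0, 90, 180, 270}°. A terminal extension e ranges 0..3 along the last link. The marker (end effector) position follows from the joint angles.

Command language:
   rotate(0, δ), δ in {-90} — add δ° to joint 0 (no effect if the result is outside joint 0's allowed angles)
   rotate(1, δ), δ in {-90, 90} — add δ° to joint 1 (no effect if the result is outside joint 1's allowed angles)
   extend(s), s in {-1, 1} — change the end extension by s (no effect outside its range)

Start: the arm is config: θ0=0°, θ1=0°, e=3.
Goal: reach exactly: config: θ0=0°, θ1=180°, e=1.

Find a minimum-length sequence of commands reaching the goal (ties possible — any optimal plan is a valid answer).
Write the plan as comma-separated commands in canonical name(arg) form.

extend(-1), extend(-1), rotate(1, -90), rotate(1, -90)

from: config: θ0=0°, θ1=0°, e=3
step 1 (extend(-1)): config: θ0=0°, θ1=0°, e=2
step 2 (extend(-1)): config: θ0=0°, θ1=0°, e=1
step 3 (rotate(1, -90)): config: θ0=0°, θ1=270°, e=1
step 4 (rotate(1, -90)): config: θ0=0°, θ1=180°, e=1
minimal: 4 command(s), checked below 4.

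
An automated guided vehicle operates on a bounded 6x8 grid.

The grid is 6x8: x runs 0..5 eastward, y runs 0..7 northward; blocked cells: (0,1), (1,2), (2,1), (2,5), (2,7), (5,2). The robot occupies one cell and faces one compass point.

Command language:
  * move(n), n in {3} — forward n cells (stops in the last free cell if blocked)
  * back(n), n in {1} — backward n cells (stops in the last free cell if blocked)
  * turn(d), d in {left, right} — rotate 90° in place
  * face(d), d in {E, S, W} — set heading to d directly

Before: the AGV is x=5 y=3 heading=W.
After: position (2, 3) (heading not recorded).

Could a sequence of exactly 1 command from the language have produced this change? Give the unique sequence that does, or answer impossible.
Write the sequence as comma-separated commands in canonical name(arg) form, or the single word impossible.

move(3)

begin: x=5 y=3 heading=W
1. move(3) → x=2 y=3 heading=W
uniquely the one of 7 1-step routes that fits.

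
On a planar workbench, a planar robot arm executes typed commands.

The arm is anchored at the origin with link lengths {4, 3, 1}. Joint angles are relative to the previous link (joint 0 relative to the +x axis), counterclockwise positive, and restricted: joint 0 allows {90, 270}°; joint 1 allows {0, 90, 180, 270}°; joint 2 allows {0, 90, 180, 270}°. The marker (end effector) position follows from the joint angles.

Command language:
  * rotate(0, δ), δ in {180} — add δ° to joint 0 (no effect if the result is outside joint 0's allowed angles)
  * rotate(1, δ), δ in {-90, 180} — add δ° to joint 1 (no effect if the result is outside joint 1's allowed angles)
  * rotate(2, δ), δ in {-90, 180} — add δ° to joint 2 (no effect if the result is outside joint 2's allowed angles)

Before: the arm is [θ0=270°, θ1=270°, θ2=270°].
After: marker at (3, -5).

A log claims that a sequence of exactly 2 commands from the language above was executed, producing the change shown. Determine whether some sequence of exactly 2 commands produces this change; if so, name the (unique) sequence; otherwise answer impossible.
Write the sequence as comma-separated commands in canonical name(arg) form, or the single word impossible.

initial: [θ0=270°, θ1=270°, θ2=270°]
t=1 rotate(1, -90) ⇒ [θ0=270°, θ1=180°, θ2=270°]
t=2 rotate(1, -90) ⇒ [θ0=270°, θ1=90°, θ2=270°]
no rival 2-sequence matches.

rotate(1, -90), rotate(1, -90)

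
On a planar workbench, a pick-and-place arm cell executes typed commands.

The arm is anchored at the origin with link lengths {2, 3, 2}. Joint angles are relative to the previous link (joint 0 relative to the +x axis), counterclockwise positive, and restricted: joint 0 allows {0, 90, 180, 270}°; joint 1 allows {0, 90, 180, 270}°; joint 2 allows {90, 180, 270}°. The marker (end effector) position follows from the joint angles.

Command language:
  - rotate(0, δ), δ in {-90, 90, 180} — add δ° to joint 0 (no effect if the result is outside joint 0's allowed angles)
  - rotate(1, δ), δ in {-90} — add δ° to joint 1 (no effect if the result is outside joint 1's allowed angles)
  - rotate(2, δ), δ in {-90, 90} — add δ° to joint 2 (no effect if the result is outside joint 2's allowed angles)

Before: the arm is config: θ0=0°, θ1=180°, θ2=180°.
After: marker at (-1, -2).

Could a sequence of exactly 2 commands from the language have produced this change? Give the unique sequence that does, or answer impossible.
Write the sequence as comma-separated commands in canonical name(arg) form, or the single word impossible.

rotate(2, -90), rotate(2, -90)

start: config: θ0=0°, θ1=180°, θ2=180°
step 1 (rotate(2, -90)): config: θ0=0°, θ1=180°, θ2=90°
step 2 (rotate(2, -90)): config: θ0=0°, θ1=180°, θ2=90°
uniquely the one of 36 2-step routes that fits.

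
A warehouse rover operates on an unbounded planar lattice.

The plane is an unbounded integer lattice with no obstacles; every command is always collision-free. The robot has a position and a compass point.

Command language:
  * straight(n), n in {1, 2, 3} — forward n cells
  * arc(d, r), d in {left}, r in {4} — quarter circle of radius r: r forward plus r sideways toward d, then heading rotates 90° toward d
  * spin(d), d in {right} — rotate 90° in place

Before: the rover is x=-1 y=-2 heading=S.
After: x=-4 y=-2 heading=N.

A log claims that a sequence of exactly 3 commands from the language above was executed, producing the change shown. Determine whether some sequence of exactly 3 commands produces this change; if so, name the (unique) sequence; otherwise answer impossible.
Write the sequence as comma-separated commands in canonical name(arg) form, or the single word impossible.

spin(right), straight(3), spin(right)

key: cell and facing (now N) both changed — the 3 commands mix motion and turning
initial: x=-1 y=-2 heading=S
1. spin(right) → x=-1 y=-2 heading=W
2. straight(3) → x=-4 y=-2 heading=W
3. spin(right) → x=-4 y=-2 heading=N
uniquely the one of 125 3-step routes that fits.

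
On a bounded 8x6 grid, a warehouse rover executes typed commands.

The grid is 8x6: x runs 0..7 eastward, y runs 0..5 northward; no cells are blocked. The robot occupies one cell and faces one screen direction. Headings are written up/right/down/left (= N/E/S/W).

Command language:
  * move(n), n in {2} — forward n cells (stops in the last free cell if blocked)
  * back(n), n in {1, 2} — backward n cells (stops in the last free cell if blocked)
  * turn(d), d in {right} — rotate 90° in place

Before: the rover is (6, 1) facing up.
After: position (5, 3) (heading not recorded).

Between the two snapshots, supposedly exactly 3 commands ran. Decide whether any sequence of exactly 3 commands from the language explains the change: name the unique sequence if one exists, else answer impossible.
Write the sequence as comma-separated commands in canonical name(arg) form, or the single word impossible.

key: order matters: swapping move(2) and back(1) lands elsewhere
initial: (6, 1) facing up
t=1 move(2) ⇒ (6, 3) facing up
t=2 turn(right) ⇒ (6, 3) facing right
t=3 back(1) ⇒ (5, 3) facing right
all 64 alternatives checked — unique.

move(2), turn(right), back(1)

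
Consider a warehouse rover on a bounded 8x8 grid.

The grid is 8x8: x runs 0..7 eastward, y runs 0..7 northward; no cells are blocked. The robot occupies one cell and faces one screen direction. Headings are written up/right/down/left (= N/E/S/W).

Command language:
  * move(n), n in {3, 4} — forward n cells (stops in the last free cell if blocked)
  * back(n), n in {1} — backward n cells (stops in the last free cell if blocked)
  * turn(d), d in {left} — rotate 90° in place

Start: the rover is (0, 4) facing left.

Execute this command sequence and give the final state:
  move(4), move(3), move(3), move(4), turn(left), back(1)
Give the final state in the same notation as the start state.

initial: (0, 4) facing left
step 1 (move(4)): (0, 4) facing left
step 2 (move(3)): (0, 4) facing left
step 3 (move(3)): (0, 4) facing left
step 4 (move(4)): (0, 4) facing left
step 5 (turn(left)): (0, 4) facing down
step 6 (back(1)): (0, 5) facing down

(0, 5) facing down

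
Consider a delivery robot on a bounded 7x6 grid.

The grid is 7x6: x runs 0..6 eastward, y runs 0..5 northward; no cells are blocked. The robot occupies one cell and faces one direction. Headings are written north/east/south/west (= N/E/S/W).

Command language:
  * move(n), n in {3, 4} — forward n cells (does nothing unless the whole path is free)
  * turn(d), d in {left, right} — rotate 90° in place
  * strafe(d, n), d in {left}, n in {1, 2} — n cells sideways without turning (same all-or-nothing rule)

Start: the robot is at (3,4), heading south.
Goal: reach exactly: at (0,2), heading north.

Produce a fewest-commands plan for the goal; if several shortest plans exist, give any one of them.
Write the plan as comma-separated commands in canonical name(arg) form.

turn(right), move(3), strafe(left, 2), turn(right)

from: at (3,4), heading south
step 1 (turn(right)): at (3,4), heading west
step 2 (move(3)): at (0,4), heading west
step 3 (strafe(left, 2)): at (0,2), heading west
step 4 (turn(right)): at (0,2), heading north
nothing shorter than 4 reaches the goal.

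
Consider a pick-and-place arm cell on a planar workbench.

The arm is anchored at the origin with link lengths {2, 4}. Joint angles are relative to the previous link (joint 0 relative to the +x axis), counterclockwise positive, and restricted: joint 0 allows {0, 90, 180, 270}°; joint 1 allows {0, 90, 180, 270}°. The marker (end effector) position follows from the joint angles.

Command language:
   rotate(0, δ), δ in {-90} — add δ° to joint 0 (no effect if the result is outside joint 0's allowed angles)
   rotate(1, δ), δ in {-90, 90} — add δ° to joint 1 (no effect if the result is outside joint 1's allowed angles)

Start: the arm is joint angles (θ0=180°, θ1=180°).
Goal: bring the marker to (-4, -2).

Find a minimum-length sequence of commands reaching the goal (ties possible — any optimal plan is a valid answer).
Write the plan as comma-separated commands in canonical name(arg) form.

begin: joint angles (θ0=180°, θ1=180°)
[1] after rotate(1, 90): joint angles (θ0=180°, θ1=270°)
[2] after rotate(0, -90): joint angles (θ0=90°, θ1=270°)
[3] after rotate(0, -90): joint angles (θ0=0°, θ1=270°)
[4] after rotate(0, -90): joint angles (θ0=270°, θ1=270°)
no 3-step plan works, so 4 is optimal.

rotate(1, 90), rotate(0, -90), rotate(0, -90), rotate(0, -90)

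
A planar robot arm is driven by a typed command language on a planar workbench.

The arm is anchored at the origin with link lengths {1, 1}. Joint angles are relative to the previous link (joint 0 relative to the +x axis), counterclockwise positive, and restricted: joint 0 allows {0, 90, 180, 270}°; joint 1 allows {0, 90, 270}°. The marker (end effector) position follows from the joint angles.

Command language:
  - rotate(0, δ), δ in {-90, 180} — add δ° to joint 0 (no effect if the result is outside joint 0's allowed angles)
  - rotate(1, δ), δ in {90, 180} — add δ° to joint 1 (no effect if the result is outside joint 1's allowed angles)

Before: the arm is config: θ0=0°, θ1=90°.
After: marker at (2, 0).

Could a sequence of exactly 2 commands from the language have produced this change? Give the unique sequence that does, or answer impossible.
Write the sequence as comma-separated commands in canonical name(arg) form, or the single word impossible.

rotate(1, 180), rotate(1, 90)

key: order matters: swapping rotate(1, 180) and rotate(1, 90) lands elsewhere
initial: config: θ0=0°, θ1=90°
step 1 (rotate(1, 180)): config: θ0=0°, θ1=270°
step 2 (rotate(1, 90)): config: θ0=0°, θ1=0°
no other 2-command option fits: unique.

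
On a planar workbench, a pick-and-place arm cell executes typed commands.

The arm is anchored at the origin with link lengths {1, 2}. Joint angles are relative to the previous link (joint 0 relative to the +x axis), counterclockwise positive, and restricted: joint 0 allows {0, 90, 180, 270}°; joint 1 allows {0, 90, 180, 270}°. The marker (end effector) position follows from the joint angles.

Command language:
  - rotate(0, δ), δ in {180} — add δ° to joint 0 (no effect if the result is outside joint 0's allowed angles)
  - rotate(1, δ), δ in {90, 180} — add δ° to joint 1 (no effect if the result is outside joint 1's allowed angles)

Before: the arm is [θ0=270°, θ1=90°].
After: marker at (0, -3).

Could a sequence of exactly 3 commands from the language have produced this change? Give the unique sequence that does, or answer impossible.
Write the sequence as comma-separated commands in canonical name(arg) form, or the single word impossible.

rotate(1, 90), rotate(1, 90), rotate(1, 90)

t0: [θ0=270°, θ1=90°]
1. rotate(1, 90) → [θ0=270°, θ1=180°]
2. rotate(1, 90) → [θ0=270°, θ1=270°]
3. rotate(1, 90) → [θ0=270°, θ1=0°]
no rival 3-sequence matches.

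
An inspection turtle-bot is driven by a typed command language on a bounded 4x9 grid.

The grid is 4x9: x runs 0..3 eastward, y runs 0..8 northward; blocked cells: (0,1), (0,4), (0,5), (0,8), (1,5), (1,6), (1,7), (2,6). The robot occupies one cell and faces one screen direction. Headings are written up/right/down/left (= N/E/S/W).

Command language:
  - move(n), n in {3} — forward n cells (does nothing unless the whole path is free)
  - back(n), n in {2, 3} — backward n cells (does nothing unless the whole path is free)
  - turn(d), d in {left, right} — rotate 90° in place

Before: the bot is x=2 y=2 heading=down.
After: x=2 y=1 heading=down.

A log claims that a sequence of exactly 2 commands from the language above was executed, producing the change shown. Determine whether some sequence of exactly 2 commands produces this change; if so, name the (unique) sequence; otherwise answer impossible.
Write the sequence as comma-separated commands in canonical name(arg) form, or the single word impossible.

back(2), move(3)

key: running move(3) before back(2) would end elsewhere — order is forced
from: x=2 y=2 heading=down
step 1 (back(2)): x=2 y=4 heading=down
step 2 (move(3)): x=2 y=1 heading=down
no other 2-command option fits: unique.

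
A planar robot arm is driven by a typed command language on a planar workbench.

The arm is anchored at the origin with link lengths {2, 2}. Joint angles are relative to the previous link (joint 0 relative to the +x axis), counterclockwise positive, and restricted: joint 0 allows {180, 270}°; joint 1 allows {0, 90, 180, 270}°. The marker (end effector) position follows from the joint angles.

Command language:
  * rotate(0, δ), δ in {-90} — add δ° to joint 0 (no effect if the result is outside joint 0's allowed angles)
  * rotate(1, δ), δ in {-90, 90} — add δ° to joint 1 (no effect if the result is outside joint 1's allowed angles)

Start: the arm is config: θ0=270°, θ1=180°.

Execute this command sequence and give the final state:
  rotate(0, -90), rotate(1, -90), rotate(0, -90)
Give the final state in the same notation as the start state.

t0: config: θ0=270°, θ1=180°
1. rotate(0, -90) → config: θ0=180°, θ1=180°
2. rotate(1, -90) → config: θ0=180°, θ1=90°
3. rotate(0, -90) → config: θ0=180°, θ1=90°

config: θ0=180°, θ1=90°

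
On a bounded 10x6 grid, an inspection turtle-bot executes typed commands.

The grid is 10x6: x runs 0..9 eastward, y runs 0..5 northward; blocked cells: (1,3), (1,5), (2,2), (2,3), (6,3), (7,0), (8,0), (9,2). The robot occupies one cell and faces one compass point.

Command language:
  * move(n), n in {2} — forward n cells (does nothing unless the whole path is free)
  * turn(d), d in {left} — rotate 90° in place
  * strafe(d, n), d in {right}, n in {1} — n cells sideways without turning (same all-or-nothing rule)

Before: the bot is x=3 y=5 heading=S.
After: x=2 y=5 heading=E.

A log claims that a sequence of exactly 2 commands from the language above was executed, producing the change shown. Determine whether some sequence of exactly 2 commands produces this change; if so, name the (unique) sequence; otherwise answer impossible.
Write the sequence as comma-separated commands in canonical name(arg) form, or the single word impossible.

strafe(right, 1), turn(left)

key: cell and facing (now E) both changed — the 2 commands mix motion and turning
initial: x=3 y=5 heading=S
step 1 (strafe(right, 1)): x=2 y=5 heading=S
step 2 (turn(left)): x=2 y=5 heading=E
uniquely the one of 9 2-step routes that fits.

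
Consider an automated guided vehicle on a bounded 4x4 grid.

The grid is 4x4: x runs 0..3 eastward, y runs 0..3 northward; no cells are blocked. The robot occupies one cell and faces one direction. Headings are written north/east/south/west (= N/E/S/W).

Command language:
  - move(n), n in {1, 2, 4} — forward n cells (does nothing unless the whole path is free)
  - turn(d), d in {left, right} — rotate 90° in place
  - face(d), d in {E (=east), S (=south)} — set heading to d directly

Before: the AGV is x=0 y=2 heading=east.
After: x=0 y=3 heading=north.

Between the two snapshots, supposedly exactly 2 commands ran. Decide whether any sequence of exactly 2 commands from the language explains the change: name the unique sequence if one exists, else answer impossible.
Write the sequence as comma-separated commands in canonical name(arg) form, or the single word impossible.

turn(left), move(1)

key: position moved to (0,3) AND the heading swung to N — translation plus rotation needed
start: x=0 y=2 heading=east
step 1 (turn(left)): x=0 y=2 heading=north
step 2 (move(1)): x=0 y=3 heading=north
uniquely the one of 49 2-step routes that fits.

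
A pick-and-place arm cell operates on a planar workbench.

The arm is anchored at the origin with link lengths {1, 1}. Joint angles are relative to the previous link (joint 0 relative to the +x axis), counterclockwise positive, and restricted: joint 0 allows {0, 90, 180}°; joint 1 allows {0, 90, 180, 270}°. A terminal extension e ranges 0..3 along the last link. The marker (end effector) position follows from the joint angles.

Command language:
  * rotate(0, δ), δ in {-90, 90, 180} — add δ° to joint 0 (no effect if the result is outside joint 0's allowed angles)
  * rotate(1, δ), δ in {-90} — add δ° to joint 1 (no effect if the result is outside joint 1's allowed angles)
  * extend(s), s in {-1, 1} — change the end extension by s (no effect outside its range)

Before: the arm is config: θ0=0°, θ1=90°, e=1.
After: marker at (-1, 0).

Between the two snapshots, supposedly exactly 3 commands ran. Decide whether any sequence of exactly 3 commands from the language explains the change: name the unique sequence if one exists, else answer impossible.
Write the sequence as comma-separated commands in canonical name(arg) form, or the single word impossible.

initial: config: θ0=0°, θ1=90°, e=1
1. rotate(1, -90) → config: θ0=0°, θ1=0°, e=1
2. rotate(1, -90) → config: θ0=0°, θ1=270°, e=1
3. rotate(1, -90) → config: θ0=0°, θ1=180°, e=1
no rival 3-sequence matches.

rotate(1, -90), rotate(1, -90), rotate(1, -90)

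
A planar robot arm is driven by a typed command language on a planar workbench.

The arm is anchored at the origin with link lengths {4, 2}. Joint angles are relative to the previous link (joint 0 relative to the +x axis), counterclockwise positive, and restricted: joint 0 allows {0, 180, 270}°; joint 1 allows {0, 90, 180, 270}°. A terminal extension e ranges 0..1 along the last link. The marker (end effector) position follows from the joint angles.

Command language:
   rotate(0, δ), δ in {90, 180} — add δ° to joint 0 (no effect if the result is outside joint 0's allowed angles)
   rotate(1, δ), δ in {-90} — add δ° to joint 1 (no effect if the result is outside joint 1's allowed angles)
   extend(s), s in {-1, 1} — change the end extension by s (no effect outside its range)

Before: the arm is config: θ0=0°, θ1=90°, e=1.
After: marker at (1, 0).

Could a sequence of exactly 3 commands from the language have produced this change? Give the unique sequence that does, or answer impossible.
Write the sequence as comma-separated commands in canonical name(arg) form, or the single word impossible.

initial: config: θ0=0°, θ1=90°, e=1
t=1 rotate(1, -90) ⇒ config: θ0=0°, θ1=0°, e=1
t=2 rotate(1, -90) ⇒ config: θ0=0°, θ1=270°, e=1
t=3 rotate(1, -90) ⇒ config: θ0=0°, θ1=180°, e=1
uniquely the one of 125 3-step routes that fits.

rotate(1, -90), rotate(1, -90), rotate(1, -90)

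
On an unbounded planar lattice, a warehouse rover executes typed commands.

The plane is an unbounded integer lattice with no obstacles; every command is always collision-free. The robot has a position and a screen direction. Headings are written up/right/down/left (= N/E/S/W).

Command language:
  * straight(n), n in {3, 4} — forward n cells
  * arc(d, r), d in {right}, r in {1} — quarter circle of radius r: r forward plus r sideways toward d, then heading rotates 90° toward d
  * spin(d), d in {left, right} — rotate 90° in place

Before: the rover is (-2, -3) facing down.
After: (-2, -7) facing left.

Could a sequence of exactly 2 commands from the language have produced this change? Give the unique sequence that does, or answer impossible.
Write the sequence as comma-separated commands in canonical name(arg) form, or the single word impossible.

key: cell and facing (now W) both changed — the 2 commands mix motion and turning
from: (-2, -3) facing down
[1] after straight(4): (-2, -7) facing down
[2] after spin(right): (-2, -7) facing left
all 25 alternatives checked — unique.

straight(4), spin(right)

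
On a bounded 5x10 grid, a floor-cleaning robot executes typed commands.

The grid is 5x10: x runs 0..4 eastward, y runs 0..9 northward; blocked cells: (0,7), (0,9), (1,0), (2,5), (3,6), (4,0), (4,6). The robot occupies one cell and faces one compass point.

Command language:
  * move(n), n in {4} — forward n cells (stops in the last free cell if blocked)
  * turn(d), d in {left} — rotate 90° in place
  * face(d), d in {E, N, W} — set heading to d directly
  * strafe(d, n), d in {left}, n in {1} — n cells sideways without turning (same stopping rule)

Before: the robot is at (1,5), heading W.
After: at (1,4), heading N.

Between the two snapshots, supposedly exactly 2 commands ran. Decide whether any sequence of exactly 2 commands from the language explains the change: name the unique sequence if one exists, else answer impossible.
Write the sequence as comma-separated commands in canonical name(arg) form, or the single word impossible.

key: cell and facing (now N) both changed — the 2 commands mix motion and turning
begin: at (1,5), heading W
[1] after strafe(left, 1): at (1,4), heading W
[2] after face(N): at (1,4), heading N
no rival 2-sequence matches.

strafe(left, 1), face(N)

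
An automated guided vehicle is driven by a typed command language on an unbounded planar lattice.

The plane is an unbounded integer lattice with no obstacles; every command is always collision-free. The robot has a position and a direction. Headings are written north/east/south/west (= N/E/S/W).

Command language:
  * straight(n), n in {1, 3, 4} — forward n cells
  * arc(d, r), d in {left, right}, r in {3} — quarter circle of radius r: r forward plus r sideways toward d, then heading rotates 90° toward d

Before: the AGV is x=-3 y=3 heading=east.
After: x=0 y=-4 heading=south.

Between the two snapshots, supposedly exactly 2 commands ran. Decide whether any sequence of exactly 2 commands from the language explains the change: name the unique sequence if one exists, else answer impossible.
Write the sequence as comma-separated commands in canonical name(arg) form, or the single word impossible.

arc(right, 3), straight(4)

key: position moved to (0,-4) AND the heading swung to S — translation plus rotation needed
initial: x=-3 y=3 heading=east
t=1 arc(right, 3) ⇒ x=0 y=0 heading=south
t=2 straight(4) ⇒ x=0 y=-4 heading=south
all 25 alternatives checked — unique.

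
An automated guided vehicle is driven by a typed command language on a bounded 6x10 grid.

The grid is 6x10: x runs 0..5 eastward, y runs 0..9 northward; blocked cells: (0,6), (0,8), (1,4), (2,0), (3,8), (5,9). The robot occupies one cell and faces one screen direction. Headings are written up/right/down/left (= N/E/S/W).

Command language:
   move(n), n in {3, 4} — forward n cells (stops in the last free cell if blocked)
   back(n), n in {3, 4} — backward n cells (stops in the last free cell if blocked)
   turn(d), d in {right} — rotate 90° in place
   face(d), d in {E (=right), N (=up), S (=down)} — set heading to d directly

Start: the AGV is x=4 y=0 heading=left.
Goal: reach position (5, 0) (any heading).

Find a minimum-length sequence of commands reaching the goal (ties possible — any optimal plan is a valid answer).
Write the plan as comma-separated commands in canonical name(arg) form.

back(4)

begin: x=4 y=0 heading=left
[1] after back(4): x=5 y=0 heading=left
minimal: 1 command(s), checked below 1.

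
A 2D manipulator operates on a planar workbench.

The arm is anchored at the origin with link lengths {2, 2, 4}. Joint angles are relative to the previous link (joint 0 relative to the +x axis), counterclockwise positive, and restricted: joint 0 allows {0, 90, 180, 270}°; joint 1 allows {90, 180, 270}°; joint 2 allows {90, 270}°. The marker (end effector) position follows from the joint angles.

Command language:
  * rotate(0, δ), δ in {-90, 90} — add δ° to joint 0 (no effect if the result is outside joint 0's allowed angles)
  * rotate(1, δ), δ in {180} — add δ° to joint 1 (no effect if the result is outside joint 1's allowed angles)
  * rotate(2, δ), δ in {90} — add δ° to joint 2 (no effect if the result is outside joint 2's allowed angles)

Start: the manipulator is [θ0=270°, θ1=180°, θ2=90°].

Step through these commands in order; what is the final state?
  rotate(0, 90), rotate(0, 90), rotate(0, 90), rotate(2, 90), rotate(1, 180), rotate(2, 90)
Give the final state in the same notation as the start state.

initial: [θ0=270°, θ1=180°, θ2=90°]
[1] after rotate(0, 90): [θ0=0°, θ1=180°, θ2=90°]
[2] after rotate(0, 90): [θ0=90°, θ1=180°, θ2=90°]
[3] after rotate(0, 90): [θ0=180°, θ1=180°, θ2=90°]
[4] after rotate(2, 90): [θ0=180°, θ1=180°, θ2=90°]
[5] after rotate(1, 180): [θ0=180°, θ1=180°, θ2=90°]
[6] after rotate(2, 90): [θ0=180°, θ1=180°, θ2=90°]

[θ0=180°, θ1=180°, θ2=90°]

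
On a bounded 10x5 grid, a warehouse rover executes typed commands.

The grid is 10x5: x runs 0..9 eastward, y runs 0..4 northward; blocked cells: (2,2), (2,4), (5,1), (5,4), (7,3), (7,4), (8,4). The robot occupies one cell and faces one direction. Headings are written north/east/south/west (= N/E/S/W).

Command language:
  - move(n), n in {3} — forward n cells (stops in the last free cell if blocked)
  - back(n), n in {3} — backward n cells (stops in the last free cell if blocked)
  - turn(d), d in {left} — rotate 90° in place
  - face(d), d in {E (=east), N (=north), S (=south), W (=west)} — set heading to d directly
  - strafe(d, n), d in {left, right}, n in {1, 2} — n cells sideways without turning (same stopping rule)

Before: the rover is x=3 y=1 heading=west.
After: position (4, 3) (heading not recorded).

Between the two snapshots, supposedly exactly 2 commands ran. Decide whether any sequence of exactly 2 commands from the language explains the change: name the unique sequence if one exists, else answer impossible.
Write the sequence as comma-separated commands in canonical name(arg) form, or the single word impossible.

back(3), strafe(right, 2)

key: order matters: swapping back(3) and strafe(right, 2) lands elsewhere
begin: x=3 y=1 heading=west
step 1 (back(3)): x=4 y=1 heading=west
step 2 (strafe(right, 2)): x=4 y=3 heading=west
no rival 2-sequence matches.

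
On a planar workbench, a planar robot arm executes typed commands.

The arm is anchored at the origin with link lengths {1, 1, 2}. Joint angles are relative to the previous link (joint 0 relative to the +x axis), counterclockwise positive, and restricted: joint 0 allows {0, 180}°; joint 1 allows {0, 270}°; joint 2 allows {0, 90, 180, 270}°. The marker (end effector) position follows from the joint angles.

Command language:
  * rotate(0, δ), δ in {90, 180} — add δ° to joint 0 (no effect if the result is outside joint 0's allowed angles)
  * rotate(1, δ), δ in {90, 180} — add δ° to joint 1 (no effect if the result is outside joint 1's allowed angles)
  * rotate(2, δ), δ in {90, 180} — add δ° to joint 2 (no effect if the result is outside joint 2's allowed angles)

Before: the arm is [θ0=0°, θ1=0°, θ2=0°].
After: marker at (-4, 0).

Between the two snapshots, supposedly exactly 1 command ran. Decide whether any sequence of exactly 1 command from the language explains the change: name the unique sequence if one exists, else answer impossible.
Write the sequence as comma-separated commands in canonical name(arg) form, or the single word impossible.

start: [θ0=0°, θ1=0°, θ2=0°]
step 1 (rotate(0, 180)): [θ0=180°, θ1=0°, θ2=0°]
no other 1-command option fits: unique.

rotate(0, 180)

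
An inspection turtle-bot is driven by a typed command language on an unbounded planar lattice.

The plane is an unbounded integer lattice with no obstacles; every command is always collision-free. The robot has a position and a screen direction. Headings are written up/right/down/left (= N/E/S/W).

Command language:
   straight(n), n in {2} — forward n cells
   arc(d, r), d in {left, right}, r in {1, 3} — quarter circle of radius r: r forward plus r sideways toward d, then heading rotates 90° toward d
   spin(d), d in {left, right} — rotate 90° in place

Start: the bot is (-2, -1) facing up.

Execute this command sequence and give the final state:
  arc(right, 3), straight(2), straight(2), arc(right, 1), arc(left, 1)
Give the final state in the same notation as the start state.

(7, 0) facing right

initial: (-2, -1) facing up
[1] after arc(right, 3): (1, 2) facing right
[2] after straight(2): (3, 2) facing right
[3] after straight(2): (5, 2) facing right
[4] after arc(right, 1): (6, 1) facing down
[5] after arc(left, 1): (7, 0) facing right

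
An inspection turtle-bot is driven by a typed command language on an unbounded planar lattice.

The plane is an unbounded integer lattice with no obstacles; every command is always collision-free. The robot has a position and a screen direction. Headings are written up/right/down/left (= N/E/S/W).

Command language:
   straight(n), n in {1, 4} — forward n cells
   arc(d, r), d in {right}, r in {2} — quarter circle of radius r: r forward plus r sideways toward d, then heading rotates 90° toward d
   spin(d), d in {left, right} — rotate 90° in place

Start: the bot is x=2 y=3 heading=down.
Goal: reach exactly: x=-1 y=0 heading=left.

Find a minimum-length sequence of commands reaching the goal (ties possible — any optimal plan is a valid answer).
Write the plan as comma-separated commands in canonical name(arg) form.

straight(1), arc(right, 2), straight(1)

t0: x=2 y=3 heading=down
t=1 straight(1) ⇒ x=2 y=2 heading=down
t=2 arc(right, 2) ⇒ x=0 y=0 heading=left
t=3 straight(1) ⇒ x=-1 y=0 heading=left
nothing shorter than 3 reaches the goal.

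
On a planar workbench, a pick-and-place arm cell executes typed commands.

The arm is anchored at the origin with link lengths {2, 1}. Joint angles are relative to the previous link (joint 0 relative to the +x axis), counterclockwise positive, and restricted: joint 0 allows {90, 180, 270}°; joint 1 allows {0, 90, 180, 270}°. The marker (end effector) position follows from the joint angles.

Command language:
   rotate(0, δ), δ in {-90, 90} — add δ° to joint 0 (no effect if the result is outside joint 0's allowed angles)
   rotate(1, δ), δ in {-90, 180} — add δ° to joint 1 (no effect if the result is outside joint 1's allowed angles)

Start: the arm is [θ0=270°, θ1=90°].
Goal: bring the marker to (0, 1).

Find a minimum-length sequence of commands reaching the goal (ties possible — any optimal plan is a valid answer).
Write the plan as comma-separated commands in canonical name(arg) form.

start: [θ0=270°, θ1=90°]
step 1 (rotate(1, -90)): [θ0=270°, θ1=0°]
step 2 (rotate(1, 180)): [θ0=270°, θ1=180°]
step 3 (rotate(0, -90)): [θ0=180°, θ1=180°]
step 4 (rotate(0, -90)): [θ0=90°, θ1=180°]
no 3-step plan works, so 4 is optimal.

rotate(1, -90), rotate(1, 180), rotate(0, -90), rotate(0, -90)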